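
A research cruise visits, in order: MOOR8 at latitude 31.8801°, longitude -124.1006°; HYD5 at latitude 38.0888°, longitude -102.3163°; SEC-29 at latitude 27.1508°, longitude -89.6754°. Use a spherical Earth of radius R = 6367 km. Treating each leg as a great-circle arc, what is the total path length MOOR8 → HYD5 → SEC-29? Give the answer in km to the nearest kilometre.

3787 km

MOOR8→HYD5: c = 0.328872 rad, d = 2093.93 km
HYD5→SEC-29: c = 0.265895 rad, d = 1692.95 km
Total = 2093.93 + 1692.95 = 3786.88 km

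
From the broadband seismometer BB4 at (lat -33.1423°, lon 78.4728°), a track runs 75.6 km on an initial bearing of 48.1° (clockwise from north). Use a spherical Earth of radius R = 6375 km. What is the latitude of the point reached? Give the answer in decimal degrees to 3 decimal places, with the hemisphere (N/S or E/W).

32.687°S

δ = d/R = 75.6/6375 = 0.011859 rad
φ₂ = arcsin(sin φ₁ cos δ + cos φ₁ sin δ cos θ)
   = arcsin(-0.54672·0.99993 + 0.83732·0.01186·0.66783) = -32.68709°
λ₂ = λ₁ + atan2(sin θ sin δ cos φ₁, cos δ − sin φ₁ sin φ₂) = 79.07369°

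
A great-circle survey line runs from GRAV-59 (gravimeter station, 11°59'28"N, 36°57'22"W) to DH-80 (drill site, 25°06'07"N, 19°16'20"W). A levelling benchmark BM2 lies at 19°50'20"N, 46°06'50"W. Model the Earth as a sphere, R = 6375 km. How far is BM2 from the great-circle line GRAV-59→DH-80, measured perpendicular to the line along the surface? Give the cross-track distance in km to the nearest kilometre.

GRAV-59: φ = +11.99111°, λ = -36.95611°
DH-80: φ = +25.10194°, λ = -19.27222°
BM2: φ = +19.83889°, λ = -46.11389°
δ₁₃ = central angle GRAV-59→BM2 = 0.205759 rad  (haversine)
θ₁₃ = bearing GRAV-59→BM2 = 312.883°,  θ₁₂ = bearing GRAV-59→DH-80 = 49.405°
dₓₜ = R·arcsin(sin δ₁₃ · sin(θ₁₃ − θ₁₂)) = 6375·arcsin(0.20431·sin(263.477°)) = -1303.101 km
|dₓₜ| = 1303.101 km

1303 km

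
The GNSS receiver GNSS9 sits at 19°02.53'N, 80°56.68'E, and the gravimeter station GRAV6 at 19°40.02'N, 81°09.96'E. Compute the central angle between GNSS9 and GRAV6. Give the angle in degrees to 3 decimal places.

GNSS9: φ = +19.04217°, λ = +80.94467°
GRAV6: φ = +19.66700°, λ = +81.16600°
Δφ = 0.6248°,  Δλ = 0.2213°
a = sin²(Δφ/2) + cos φ₁ cos φ₂ sin²(Δλ/2) = 0.000033
c = 2·arcsin(√a) = 0.011498 rad = 0.6588°

0.659°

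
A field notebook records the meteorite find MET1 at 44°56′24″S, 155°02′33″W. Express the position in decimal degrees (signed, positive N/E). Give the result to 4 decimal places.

-44.9400°, -155.0425°

lat: 44.9400° S → -44.9400°
lon: 155.0425° W → -155.0425°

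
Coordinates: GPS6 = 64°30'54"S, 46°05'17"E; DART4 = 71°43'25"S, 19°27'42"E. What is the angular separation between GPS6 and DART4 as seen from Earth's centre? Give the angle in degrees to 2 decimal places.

12.10°

GPS6: φ = -64.51500°, λ = +46.08806°
DART4: φ = -71.72361°, λ = +19.46167°
Δφ = -7.2086°,  Δλ = -26.6264°
a = sin²(Δφ/2) + cos φ₁ cos φ₂ sin²(Δλ/2) = 0.011107
c = 2·arcsin(√a) = 0.211173 rad = 12.0993°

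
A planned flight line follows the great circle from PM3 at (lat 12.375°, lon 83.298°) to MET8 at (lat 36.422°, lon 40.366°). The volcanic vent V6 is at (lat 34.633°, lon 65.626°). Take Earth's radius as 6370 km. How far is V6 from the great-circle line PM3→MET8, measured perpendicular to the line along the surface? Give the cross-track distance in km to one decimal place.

887.8 km

δ₁₃ = central angle PM3→V6 = 0.478772 rad  (haversine)
θ₁₃ = bearing PM3→V6 = 327.168°,  θ₁₂ = bearing PM3→MET8 = 309.616°
dₓₜ = R·arcsin(sin δ₁₃ · sin(θ₁₃ − θ₁₂)) = 6370·arcsin(0.46069·sin(17.551°)) = 887.833 km
|dₓₜ| = 887.833 km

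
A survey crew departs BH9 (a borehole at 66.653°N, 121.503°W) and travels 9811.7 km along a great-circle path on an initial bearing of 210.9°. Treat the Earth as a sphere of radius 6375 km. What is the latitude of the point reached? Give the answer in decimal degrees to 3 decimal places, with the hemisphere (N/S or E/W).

18.106°S

δ = d/R = 9811.7/6375 = 1.539090 rad
φ₂ = arcsin(sin φ₁ cos δ + cos φ₁ sin δ cos θ)
   = arcsin(0.91812·0.03170 + 0.39630·0.99950·-0.85806) = -18.10588°
λ₂ = λ₁ + atan2(sin θ sin δ cos φ₁, cos δ − sin φ₁ sin φ₂) = -154.18821°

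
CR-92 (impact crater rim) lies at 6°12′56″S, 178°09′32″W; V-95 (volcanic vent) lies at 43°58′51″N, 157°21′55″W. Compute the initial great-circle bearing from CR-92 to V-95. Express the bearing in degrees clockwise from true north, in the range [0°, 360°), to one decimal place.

CR-92: φ = -6.21556°, λ = -178.15889°
V-95: φ = +43.98083°, λ = -157.36528°
Δλ = 20.7936°
y = sin Δλ · cos φ₂ = 0.255450
x = cos φ₁ sin φ₂ − sin φ₁ cos φ₂ cos Δλ = 0.763169
θ = atan2(y, x) = 18.5066° → 18.5066° (mod 360°)

18.5°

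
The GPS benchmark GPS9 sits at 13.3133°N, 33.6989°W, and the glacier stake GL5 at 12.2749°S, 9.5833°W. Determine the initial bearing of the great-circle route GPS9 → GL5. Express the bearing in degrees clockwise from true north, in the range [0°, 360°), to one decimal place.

Δλ = 24.1156°
y = sin Δλ · cos φ₂ = 0.399238
x = cos φ₁ sin φ₂ − sin φ₁ cos φ₂ cos Δλ = -0.412262
θ = atan2(y, x) = 135.9194° → 135.9194° (mod 360°)

135.9°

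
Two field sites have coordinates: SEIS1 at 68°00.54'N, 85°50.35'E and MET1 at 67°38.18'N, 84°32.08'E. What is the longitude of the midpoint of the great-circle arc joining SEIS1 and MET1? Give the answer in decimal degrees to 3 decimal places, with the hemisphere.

SEIS1: φ = +68.00900°, λ = +85.83917°
MET1: φ = +67.63633°, λ = +84.53467°
Bx = cos φ₂ cos Δλ = 0.380385,  By = cos φ₂ sin Δλ = -0.008662
φₘ = atan2(sin φ₁ + sin φ₂, √((cos φ₁ + Bx)² + By²)) = 67.82396°
λₘ = λ₁ + atan2(By, cos φ₁ + Bx) = 85.18171°

85.182°E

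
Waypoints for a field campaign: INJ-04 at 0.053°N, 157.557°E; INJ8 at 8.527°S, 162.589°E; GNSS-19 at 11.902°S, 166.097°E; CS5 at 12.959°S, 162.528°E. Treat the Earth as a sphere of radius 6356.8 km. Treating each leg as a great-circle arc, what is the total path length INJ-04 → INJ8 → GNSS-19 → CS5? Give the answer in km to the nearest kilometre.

2042 km

INJ-04→INJ8: c = 0.173440 rad, d = 1102.52 km
INJ8→GNSS-19: c = 0.084258 rad, d = 535.61 km
GNSS-19→CS5: c = 0.063565 rad, d = 404.07 km
Total = 1102.52 + 535.61 + 404.07 = 2042.20 km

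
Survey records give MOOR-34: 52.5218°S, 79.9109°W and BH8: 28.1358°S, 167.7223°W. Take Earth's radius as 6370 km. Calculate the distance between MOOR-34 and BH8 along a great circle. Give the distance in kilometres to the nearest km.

7421 km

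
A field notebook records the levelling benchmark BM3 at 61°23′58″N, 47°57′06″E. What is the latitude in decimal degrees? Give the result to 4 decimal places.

61° + 23′/60 + 58″/3600 = 61 + 0.38333 + 0.01611 = 61.3994°

61.3994°N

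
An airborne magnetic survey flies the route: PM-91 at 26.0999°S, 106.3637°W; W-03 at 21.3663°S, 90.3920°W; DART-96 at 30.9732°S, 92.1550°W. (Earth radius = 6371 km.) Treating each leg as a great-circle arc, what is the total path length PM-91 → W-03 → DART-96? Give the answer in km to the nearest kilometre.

2790 km

PM-91→W-03: c = 0.267987 rad, d = 1707.35 km
W-03→DART-96: c = 0.169922 rad, d = 1082.57 km
Total = 1707.35 + 1082.57 = 2789.92 km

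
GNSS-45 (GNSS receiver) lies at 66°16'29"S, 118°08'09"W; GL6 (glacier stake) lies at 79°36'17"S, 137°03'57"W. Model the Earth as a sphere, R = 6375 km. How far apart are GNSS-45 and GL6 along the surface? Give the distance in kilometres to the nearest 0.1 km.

1588.1 km

GNSS-45: φ = -66.27472°, λ = -118.13583°
GL6: φ = -79.60472°, λ = -137.06583°
Δφ = -13.3300°,  Δλ = -18.9300°
a = sin²(Δφ/2) + cos φ₁ cos φ₂ sin²(Δλ/2) = 0.015434
c = 2·arcsin(√a) = 0.249112 rad = 14.2731°
d = R·c = 6375 × 0.249112 = 1588.1 km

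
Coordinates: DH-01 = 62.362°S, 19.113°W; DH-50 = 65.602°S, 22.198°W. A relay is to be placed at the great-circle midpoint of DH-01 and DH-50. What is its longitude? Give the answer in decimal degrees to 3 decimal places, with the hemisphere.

Bx = cos φ₂ cos Δλ = 0.412474,  By = cos φ₂ sin Δλ = -0.022230
φₘ = atan2(sin φ₁ + sin φ₂, √((cos φ₁ + Bx)² + By²)) = -63.99016°
λₘ = λ₁ + atan2(By, cos φ₁ + Bx) = -20.56611°

20.566°W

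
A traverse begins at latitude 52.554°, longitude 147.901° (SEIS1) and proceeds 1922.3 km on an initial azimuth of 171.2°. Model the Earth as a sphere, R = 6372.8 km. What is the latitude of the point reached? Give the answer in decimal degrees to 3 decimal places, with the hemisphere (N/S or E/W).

δ = d/R = 1922.3/6372.8 = 0.301641 rad
φ₂ = arcsin(sin φ₁ cos δ + cos φ₁ sin δ cos θ)
   = arcsin(0.79393·0.95485 + 0.60801·0.29709·-0.98823) = 35.42059°
λ₂ = λ₁ + atan2(sin θ sin δ cos φ₁, cos δ − sin φ₁ sin φ₂) = 151.09820°

35.421°N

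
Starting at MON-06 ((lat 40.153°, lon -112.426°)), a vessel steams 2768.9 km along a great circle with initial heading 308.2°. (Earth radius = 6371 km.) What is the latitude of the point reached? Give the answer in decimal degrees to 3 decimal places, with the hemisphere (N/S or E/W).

δ = d/R = 2768.9/6371 = 0.434610 rad
φ₂ = arcsin(sin φ₁ cos δ + cos φ₁ sin δ cos θ)
   = arcsin(0.64483·0.90703 + 0.76433·0.42106·0.61841) = 51.61930°
λ₂ = λ₁ + atan2(sin θ sin δ cos φ₁, cos δ − sin φ₁ sin φ₂) = -144.62993°

51.619°N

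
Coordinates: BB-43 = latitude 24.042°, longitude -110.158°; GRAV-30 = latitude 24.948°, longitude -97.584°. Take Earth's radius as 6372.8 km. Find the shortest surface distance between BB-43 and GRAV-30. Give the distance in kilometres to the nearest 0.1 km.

1276.2 km

Δφ = 0.9060°,  Δλ = 12.5740°
a = sin²(Δφ/2) + cos φ₁ cos φ₂ sin²(Δλ/2) = 0.009992
c = 2·arcsin(√a) = 0.200259 rad = 11.4740°
d = R·c = 6372.8 × 0.200259 = 1276.2 km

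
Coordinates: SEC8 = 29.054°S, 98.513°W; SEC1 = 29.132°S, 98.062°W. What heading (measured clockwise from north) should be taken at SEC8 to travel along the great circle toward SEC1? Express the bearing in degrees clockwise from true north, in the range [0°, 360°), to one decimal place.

101.3°

Δλ = 0.4510°
y = sin Δλ · cos φ₂ = 0.006876
x = cos φ₁ sin φ₂ − sin φ₁ cos φ₂ cos Δλ = -0.001374
θ = atan2(y, x) = 101.3049° → 101.3049° (mod 360°)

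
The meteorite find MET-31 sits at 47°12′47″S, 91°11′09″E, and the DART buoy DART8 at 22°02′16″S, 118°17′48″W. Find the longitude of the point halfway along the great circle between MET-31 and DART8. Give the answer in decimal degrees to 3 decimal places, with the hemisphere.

MET-31: φ = -47.21306°, λ = +91.18583°
DART8: φ = -22.03778°, λ = -118.29667°
Bx = cos φ₂ cos Δλ = -0.806904,  By = cos φ₂ sin Δλ = 0.456199
φₘ = atan2(sin φ₁ + sin φ₂, √((cos φ₁ + Bx)² + By²)) = -66.87187°
λₘ = λ₁ + atan2(By, cos φ₁ + Bx) = -163.18425°

163.184°W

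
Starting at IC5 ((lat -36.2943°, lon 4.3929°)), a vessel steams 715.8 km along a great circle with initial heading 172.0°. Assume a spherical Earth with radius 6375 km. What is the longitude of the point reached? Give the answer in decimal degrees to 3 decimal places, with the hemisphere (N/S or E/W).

δ = d/R = 715.8/6375 = 0.112282 rad
φ₂ = arcsin(sin φ₁ cos δ + cos φ₁ sin δ cos θ)
   = arcsin(-0.59193·0.99370 + 0.80599·0.11205·-0.99027) = -42.65909°
λ₂ = λ₁ + atan2(sin θ sin δ cos φ₁, cos δ − sin φ₁ sin φ₂) = 5.60793°

5.608°E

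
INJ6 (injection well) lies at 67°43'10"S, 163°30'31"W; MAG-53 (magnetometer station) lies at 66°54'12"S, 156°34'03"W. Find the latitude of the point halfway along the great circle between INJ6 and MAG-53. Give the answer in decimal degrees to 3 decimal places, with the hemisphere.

67.349°S

INJ6: φ = -67.71944°, λ = -163.50861°
MAG-53: φ = -66.90333°, λ = -156.56750°
Bx = cos φ₂ cos Δλ = 0.389409,  By = cos φ₂ sin Δλ = 0.047407
φₘ = atan2(sin φ₁ + sin φ₂, √((cos φ₁ + Bx)² + By²)) = -67.34878°
λₘ = λ₁ + atan2(By, cos φ₁ + Bx) = -159.97886°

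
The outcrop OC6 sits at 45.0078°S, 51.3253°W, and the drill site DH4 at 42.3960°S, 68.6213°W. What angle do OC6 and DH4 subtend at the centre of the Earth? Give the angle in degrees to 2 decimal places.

Δφ = 2.6118°,  Δλ = -17.2960°
a = sin²(Δφ/2) + cos φ₁ cos φ₂ sin²(Δλ/2) = 0.012324
c = 2·arcsin(√a) = 0.222489 rad = 12.7477°

12.75°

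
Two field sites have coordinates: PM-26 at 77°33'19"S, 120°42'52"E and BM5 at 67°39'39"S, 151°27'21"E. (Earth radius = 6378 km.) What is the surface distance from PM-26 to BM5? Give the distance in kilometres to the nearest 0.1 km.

1468.3 km

PM-26: φ = -77.55528°, λ = +120.71444°
BM5: φ = -67.66083°, λ = +151.45583°
Δφ = 9.8944°,  Δλ = 30.7414°
a = sin²(Δφ/2) + cos φ₁ cos φ₂ sin²(Δλ/2) = 0.013192
c = 2·arcsin(√a) = 0.230219 rad = 13.1906°
d = R·c = 6378 × 0.230219 = 1468.3 km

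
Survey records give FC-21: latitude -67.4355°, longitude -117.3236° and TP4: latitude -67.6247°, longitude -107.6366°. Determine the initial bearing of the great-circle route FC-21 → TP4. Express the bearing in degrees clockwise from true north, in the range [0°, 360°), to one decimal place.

97.4°

Δλ = 9.6870°
y = sin Δλ · cos φ₂ = 0.064054
x = cos φ₁ sin φ₂ − sin φ₁ cos φ₂ cos Δλ = -0.008314
θ = atan2(y, x) = 97.3958° → 97.3958° (mod 360°)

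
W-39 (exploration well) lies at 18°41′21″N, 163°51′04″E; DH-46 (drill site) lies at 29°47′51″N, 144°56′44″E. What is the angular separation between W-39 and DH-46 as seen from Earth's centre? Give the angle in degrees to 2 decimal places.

20.46°

W-39: φ = +18.68917°, λ = +163.85111°
DH-46: φ = +29.79750°, λ = +144.94556°
Δφ = 11.1083°,  Δλ = -18.9056°
a = sin²(Δφ/2) + cos φ₁ cos φ₂ sin²(Δλ/2) = 0.031540
c = 2·arcsin(√a) = 0.357086 rad = 20.4595°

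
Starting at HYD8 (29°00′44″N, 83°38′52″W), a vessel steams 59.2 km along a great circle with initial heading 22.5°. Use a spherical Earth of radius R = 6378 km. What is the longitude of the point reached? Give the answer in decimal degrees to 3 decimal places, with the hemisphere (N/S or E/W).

HYD8: φ = +29.01222°, λ = -83.64778°
δ = d/R = 59.2/6378 = 0.009282 rad
φ₂ = arcsin(sin φ₁ cos δ + cos φ₁ sin δ cos θ)
   = arcsin(0.48500·0.99996 + 0.87452·0.00928·0.92388) = 29.50335°
λ₂ = λ₁ + atan2(sin θ sin δ cos φ₁, cos δ − sin φ₁ sin φ₂) = -83.41394°

83.414°W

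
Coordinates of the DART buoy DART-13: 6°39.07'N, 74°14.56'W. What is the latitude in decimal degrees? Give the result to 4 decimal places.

6° + 39.07′/60 = 6 + 0.65117 = 6.6512°

6.6512°N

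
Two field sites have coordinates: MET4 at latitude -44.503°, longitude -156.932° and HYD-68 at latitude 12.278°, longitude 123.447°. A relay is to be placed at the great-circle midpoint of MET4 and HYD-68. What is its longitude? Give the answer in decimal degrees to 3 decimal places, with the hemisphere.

Bx = cos φ₂ cos Δλ = 0.176038,  By = cos φ₂ sin Δλ = -0.961139
φₘ = atan2(sin φ₁ + sin φ₂, √((cos φ₁ + Bx)² + By²)) = -20.45095°
λₘ = λ₁ + atan2(By, cos φ₁ + Bx) = 155.84318°

155.843°E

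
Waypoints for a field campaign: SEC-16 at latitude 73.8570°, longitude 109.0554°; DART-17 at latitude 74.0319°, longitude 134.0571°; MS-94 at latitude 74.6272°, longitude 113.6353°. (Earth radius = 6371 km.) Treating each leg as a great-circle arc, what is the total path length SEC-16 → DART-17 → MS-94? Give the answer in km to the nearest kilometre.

SEC-16→DART-17: c = 0.119838 rad, d = 763.49 km
DART-17→MS-94: c = 0.096345 rad, d = 613.82 km
Total = 763.49 + 613.82 = 1377.30 km

1377 km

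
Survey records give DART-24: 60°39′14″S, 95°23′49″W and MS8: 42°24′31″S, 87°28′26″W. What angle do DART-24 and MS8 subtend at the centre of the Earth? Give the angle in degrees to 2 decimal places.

18.87°

DART-24: φ = -60.65389°, λ = -95.39694°
MS8: φ = -42.40861°, λ = -87.47389°
Δφ = 18.2453°,  Δλ = 7.9231°
a = sin²(Δφ/2) + cos φ₁ cos φ₂ sin²(Δλ/2) = 0.026865
c = 2·arcsin(√a) = 0.329295 rad = 18.8672°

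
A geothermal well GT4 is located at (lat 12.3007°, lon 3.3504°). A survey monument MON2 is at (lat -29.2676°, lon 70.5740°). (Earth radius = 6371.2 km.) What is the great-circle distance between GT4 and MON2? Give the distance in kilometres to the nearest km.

8557 km

Δφ = -41.5683°,  Δλ = 67.2236°
a = sin²(Δφ/2) + cos φ₁ cos φ₂ sin²(Δλ/2) = 0.387095
c = 2·arcsin(√a) = 1.343023 rad = 76.9495°
d = R·c = 6371.2 × 1.343023 = 8556.7 km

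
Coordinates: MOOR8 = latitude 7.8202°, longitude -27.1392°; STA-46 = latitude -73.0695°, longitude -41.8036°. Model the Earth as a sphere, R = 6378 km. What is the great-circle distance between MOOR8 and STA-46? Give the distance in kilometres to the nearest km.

9065 km

Δφ = -80.8897°,  Δλ = -14.6644°
a = sin²(Δφ/2) + cos φ₁ cos φ₂ sin²(Δλ/2) = 0.425531
c = 2·arcsin(√a) = 1.421302 rad = 81.4346°
d = R·c = 6378 × 1.421302 = 9065.1 km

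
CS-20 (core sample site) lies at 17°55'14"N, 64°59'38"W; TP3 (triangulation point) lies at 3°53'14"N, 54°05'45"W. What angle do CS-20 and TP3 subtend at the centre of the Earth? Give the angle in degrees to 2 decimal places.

17.63°

CS-20: φ = +17.92056°, λ = -64.99389°
TP3: φ = +3.88722°, λ = -54.09583°
Δφ = -14.0333°,  Δλ = 10.8981°
a = sin²(Δφ/2) + cos φ₁ cos φ₂ sin²(Δλ/2) = 0.023483
c = 2·arcsin(√a) = 0.307694 rad = 17.6296°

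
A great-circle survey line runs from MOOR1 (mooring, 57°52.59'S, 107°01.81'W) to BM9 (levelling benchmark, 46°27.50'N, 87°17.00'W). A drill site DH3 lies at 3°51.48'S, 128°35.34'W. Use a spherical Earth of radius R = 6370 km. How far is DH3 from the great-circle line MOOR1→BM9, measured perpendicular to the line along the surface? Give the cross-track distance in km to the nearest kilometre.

MOOR1: φ = -57.87650°, λ = -107.03017°
BM9: φ = +46.45833°, λ = -87.28333°
DH3: φ = -3.85800°, λ = -128.58900°
δ₁₃ = central angle MOOR1→DH3 = 0.987944 rad  (haversine)
θ₁₃ = bearing MOOR1→DH3 = 333.952°,  θ₁₂ = bearing MOOR1→BM9 = 13.985°
dₓₜ = R·arcsin(sin δ₁₃ · sin(θ₁₃ − θ₁₂)) = 6370·arcsin(0.83490·sin(319.967°)) = -3611.218 km
|dₓₜ| = 3611.218 km

3611 km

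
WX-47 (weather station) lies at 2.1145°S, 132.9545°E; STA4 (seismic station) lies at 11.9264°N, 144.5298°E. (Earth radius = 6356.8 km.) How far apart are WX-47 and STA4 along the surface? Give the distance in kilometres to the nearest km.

Δφ = 14.0409°,  Δλ = 11.5753°
a = sin²(Δφ/2) + cos φ₁ cos φ₂ sin²(Δλ/2) = 0.024881
c = 2·arcsin(√a) = 0.316800 rad = 18.1513°
d = R·c = 6356.8 × 0.316800 = 2013.8 km

2014 km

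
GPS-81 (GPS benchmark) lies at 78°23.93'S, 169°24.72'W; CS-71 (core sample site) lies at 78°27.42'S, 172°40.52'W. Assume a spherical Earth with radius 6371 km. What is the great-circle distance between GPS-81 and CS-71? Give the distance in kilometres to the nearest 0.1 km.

73.1 km

GPS-81: φ = -78.39883°, λ = -169.41200°
CS-71: φ = -78.45700°, λ = -172.67533°
Δφ = -0.0582°,  Δλ = -3.2633°
a = sin²(Δφ/2) + cos φ₁ cos φ₂ sin²(Δλ/2) = 0.000033
c = 2·arcsin(√a) = 0.011469 rad = 0.6571°
d = R·c = 6371 × 0.011469 = 73.1 km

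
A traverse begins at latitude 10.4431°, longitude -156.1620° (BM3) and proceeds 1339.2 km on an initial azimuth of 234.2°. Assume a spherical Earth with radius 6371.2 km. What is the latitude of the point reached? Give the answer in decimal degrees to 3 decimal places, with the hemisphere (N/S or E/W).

δ = d/R = 1339.2/6371.2 = 0.210196 rad
φ₂ = arcsin(sin φ₁ cos δ + cos φ₁ sin δ cos θ)
   = arcsin(0.18126·0.97799 + 0.98344·0.20865·-0.58496) = 3.28134°
λ₂ = λ₁ + atan2(sin θ sin δ cos φ₁, cos δ − sin φ₁ sin φ₂) = -165.92119°

3.281°N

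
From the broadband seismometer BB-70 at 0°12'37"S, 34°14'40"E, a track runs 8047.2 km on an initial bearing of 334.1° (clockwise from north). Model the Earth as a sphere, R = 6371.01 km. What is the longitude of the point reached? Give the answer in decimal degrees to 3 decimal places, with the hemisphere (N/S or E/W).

BB-70: φ = -0.21028°, λ = +34.24444°
δ = d/R = 8047.2/6371.01 = 1.263096 rad
φ₂ = arcsin(sin φ₁ cos δ + cos φ₁ sin δ cos θ)
   = arcsin(-0.00367·0.30287 + 0.99999·0.95303·0.89956) = 58.89153°
λ₂ = λ₁ + atan2(sin θ sin δ cos φ₁, cos δ − sin φ₁ sin φ₂) = -19.43599°

19.436°W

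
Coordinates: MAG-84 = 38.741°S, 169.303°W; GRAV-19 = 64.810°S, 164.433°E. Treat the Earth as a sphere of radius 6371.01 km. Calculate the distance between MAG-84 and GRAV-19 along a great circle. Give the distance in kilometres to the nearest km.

3362 km

Δφ = -26.0690°,  Δλ = -26.2640°
a = sin²(Δφ/2) + cos φ₁ cos φ₂ sin²(Δλ/2) = 0.068003
c = 2·arcsin(√a) = 0.527648 rad = 30.2320°
d = R·c = 6371.01 × 0.527648 = 3361.7 km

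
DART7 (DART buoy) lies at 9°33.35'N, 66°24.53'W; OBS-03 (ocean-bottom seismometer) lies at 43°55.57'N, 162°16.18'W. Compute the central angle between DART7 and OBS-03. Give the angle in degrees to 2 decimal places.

87.56°

DART7: φ = +9.55583°, λ = -66.40883°
OBS-03: φ = +43.92617°, λ = -162.26967°
Δφ = 34.3703°,  Δλ = -95.8608°
a = sin²(Δφ/2) + cos φ₁ cos φ₂ sin²(Δλ/2) = 0.478680
c = 2·arcsin(√a) = 1.528143 rad = 87.5561°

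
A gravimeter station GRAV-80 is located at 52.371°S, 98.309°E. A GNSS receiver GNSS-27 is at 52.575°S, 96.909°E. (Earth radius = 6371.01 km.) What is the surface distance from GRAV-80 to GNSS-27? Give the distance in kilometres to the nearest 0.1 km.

97.5 km

Δφ = -0.2040°,  Δλ = -1.4000°
a = sin²(Δφ/2) + cos φ₁ cos φ₂ sin²(Δλ/2) = 0.000059
c = 2·arcsin(√a) = 0.015304 rad = 0.8768°
d = R·c = 6371.01 × 0.015304 = 97.5 km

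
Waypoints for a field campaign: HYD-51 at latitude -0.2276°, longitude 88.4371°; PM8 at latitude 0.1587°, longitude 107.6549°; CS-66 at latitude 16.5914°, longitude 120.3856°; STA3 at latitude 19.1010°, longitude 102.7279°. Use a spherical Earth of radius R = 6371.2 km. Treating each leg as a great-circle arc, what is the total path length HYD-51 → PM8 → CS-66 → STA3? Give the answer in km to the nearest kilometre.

HYD-51→PM8: c = 0.335481 rad, d = 2137.42 km
PM8→CS-66: c = 0.360862 rad, d = 2299.12 km
CS-66→STA3: c = 0.296469 rad, d = 1888.86 km
Total = 2137.42 + 2299.12 + 1888.86 = 6325.40 km

6325 km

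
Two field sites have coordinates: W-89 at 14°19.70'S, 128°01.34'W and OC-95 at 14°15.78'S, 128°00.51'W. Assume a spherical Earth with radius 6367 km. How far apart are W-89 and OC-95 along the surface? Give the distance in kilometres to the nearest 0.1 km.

7.4 km

W-89: φ = -14.32833°, λ = -128.02233°
OC-95: φ = -14.26300°, λ = -128.00850°
Δφ = 0.0653°,  Δλ = 0.0138°
a = sin²(Δφ/2) + cos φ₁ cos φ₂ sin²(Δλ/2) = 0.000000
c = 2·arcsin(√a) = 0.001164 rad = 0.0667°
d = R·c = 6367 × 0.001164 = 7.4 km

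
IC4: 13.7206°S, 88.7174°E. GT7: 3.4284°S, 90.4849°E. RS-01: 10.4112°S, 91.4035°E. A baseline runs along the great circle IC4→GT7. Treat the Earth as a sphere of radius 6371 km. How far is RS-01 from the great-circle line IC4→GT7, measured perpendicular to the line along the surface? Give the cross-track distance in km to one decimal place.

227.2 km

δ₁₃ = central angle IC4→RS-01 = 0.073738 rad  (haversine)
θ₁₃ = bearing IC4→RS-01 = 38.730°,  θ₁₂ = bearing IC4→GT7 = 9.783°
dₓₜ = R·arcsin(sin δ₁₃ · sin(θ₁₃ − θ₁₂)) = 6371·arcsin(0.07367·sin(28.946°)) = 227.216 km
|dₓₜ| = 227.216 km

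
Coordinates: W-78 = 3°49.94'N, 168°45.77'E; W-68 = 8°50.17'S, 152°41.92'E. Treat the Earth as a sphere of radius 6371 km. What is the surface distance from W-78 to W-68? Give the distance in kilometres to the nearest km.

W-78: φ = +3.83233°, λ = +168.76283°
W-68: φ = -8.83617°, λ = +152.69867°
Δφ = -12.6685°,  Δλ = -16.0642°
a = sin²(Δφ/2) + cos φ₁ cos φ₂ sin²(Δλ/2) = 0.031421
c = 2·arcsin(√a) = 0.356404 rad = 20.4205°
d = R·c = 6371 × 0.356404 = 2270.7 km

2271 km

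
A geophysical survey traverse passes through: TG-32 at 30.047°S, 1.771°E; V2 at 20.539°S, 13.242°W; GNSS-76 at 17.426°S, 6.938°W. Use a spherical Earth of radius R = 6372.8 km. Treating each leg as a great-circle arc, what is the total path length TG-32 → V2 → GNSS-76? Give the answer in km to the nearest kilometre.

TG-32→V2: c = 0.288771 rad, d = 1840.28 km
V2→GNSS-76: c = 0.117354 rad, d = 747.87 km
Total = 1840.28 + 747.87 = 2588.15 km

2588 km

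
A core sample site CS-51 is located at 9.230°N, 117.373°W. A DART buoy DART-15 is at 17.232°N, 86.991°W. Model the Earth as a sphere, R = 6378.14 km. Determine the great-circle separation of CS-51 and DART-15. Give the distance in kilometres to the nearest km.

Δφ = 8.0020°,  Δλ = 30.3820°
a = sin²(Δφ/2) + cos φ₁ cos φ₂ sin²(Δλ/2) = 0.069601
c = 2·arcsin(√a) = 0.533960 rad = 30.5937°
d = R·c = 6378.14 × 0.533960 = 3405.7 km

3406 km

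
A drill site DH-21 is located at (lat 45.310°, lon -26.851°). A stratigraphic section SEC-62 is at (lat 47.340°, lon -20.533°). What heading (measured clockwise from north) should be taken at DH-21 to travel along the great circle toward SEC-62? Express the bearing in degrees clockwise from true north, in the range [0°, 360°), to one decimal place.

Δλ = 6.3180°
y = sin Δλ · cos φ₂ = 0.074573
x = cos φ₁ sin φ₂ − sin φ₁ cos φ₂ cos Δλ = 0.038349
θ = atan2(y, x) = 62.7857° → 62.7857° (mod 360°)

62.8°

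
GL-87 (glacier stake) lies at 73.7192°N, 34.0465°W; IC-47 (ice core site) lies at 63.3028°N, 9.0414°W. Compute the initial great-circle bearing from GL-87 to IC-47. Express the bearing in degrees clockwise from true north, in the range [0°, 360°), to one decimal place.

Δλ = 25.0051°
y = sin Δλ · cos φ₂ = 0.189908
x = cos φ₁ sin φ₂ − sin φ₁ cos φ₂ cos Δλ = -0.140379
θ = atan2(y, x) = 126.4716° → 126.4716° (mod 360°)

126.5°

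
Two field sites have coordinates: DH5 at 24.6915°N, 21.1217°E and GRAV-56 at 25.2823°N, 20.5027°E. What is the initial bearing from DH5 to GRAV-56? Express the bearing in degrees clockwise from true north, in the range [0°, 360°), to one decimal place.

316.6°

Δλ = -0.6190°
y = sin Δλ · cos φ₂ = -0.009769
x = cos φ₁ sin φ₂ − sin φ₁ cos φ₂ cos Δλ = 0.010333
θ = atan2(y, x) = -43.3909° → 316.6091° (mod 360°)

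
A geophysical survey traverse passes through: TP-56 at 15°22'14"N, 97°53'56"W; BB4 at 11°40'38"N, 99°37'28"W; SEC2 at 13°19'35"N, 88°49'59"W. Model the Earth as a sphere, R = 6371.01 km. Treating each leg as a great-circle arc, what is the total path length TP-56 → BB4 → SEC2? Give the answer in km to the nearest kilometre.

1637 km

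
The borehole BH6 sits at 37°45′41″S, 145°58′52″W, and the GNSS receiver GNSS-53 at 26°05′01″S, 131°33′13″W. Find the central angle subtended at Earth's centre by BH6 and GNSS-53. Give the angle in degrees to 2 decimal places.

BH6: φ = -37.76139°, λ = -145.98111°
GNSS-53: φ = -26.08361°, λ = -131.55361°
Δφ = 11.6778°,  Δλ = 14.4275°
a = sin²(Δφ/2) + cos φ₁ cos φ₂ sin²(Δλ/2) = 0.021546
c = 2·arcsin(√a) = 0.294632 rad = 16.8812°

16.88°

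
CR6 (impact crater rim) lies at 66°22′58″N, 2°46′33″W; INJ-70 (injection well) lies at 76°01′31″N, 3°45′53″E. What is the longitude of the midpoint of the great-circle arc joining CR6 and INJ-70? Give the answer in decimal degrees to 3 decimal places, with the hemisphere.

CR6: φ = +66.38278°, λ = -2.77583°
INJ-70: φ = +76.02528°, λ = +3.76472°
Bx = cos φ₂ cos Δλ = 0.239922,  By = cos φ₂ sin Δλ = 0.027508
φₘ = atan2(sin φ₁ + sin φ₂, √((cos φ₁ + Bx)² + By²)) = 71.23074°
λₘ = λ₁ + atan2(By, cos φ₁ + Bx) = -0.31683°

0.317°W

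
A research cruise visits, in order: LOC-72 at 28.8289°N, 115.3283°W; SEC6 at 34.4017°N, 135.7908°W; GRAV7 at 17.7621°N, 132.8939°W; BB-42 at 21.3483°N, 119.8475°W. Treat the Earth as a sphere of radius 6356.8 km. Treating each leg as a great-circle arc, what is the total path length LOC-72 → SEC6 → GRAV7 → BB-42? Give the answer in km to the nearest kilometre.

LOC-72→SEC6: c = 0.318636 rad, d = 2025.51 km
SEC6→GRAV7: c = 0.293902 rad, d = 1868.28 km
GRAV7→BB-42: c = 0.223415 rad, d = 1420.20 km
Total = 2025.51 + 1868.28 + 1420.20 = 5313.99 km

5314 km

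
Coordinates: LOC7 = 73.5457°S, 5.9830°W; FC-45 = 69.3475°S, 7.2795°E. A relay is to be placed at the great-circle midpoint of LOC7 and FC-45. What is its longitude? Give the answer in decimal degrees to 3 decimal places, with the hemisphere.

1.376°E

Bx = cos φ₂ cos Δλ = 0.343292,  By = cos φ₂ sin Δλ = 0.080914
φₘ = atan2(sin φ₁ + sin φ₂, √((cos φ₁ + Bx)² + By²)) = -71.56092°
λₘ = λ₁ + atan2(By, cos φ₁ + Bx) = 1.37563°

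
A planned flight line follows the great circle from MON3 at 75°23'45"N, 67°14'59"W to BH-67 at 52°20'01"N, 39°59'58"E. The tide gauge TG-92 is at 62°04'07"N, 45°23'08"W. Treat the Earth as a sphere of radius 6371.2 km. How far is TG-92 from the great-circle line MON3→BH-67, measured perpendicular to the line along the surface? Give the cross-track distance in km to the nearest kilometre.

MON3: φ = +75.39583°, λ = -67.24972°
BH-67: φ = +52.33361°, λ = +39.99944°
TG-92: φ = +62.06861°, λ = -45.38556°
δ₁₃ = central angle MON3→TG-92 = 0.266972 rad  (haversine)
θ₁₃ = bearing MON3→TG-92 = 138.606°,  θ₁₂ = bearing MON3→BH-67 = 57.281°
dₓₜ = R·arcsin(sin δ₁₃ · sin(θ₁₃ − θ₁₂)) = 6371.2·arcsin(0.26381·sin(81.326°)) = 1681.011 km
|dₓₜ| = 1681.011 km

1681 km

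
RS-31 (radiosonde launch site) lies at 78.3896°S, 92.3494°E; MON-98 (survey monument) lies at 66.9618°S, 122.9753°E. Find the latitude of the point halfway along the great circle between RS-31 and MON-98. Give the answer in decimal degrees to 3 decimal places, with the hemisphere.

Bx = cos φ₂ cos Δλ = 0.336757,  By = cos φ₂ sin Δλ = 0.199363
φₘ = atan2(sin φ₁ + sin φ₂, √((cos φ₁ + Bx)² + By²)) = -73.19492°
λₘ = λ₁ + atan2(By, cos φ₁ + Bx) = 112.68181°

73.195°S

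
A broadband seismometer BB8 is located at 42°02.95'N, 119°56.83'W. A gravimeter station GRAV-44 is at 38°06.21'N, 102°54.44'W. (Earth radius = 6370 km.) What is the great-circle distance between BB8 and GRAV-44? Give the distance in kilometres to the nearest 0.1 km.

BB8: φ = +42.04917°, λ = -119.94717°
GRAV-44: φ = +38.10350°, λ = -102.90733°
Δφ = -3.9457°,  Δλ = 17.0398°
a = sin²(Δφ/2) + cos φ₁ cos φ₂ sin²(Δλ/2) = 0.014011
c = 2·arcsin(√a) = 0.237290 rad = 13.5957°
d = R·c = 6370 × 0.237290 = 1511.5 km

1511.5 km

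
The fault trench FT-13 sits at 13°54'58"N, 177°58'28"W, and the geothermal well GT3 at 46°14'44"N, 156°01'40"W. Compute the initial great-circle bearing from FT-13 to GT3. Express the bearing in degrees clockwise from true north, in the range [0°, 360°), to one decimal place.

FT-13: φ = +13.91611°, λ = -177.97444°
GT3: φ = +46.24556°, λ = -156.02778°
Δλ = 21.9467°
y = sin Δλ · cos φ₂ = 0.258469
x = cos φ₁ sin φ₂ − sin φ₁ cos φ₂ cos Δλ = 0.546840
θ = atan2(y, x) = 25.2982° → 25.2982° (mod 360°)

25.3°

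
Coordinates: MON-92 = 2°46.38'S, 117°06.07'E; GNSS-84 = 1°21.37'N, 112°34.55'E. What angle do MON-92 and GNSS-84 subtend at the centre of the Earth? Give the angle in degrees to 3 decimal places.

MON-92: φ = -2.77300°, λ = +117.10117°
GNSS-84: φ = +1.35617°, λ = +112.57583°
Δφ = 4.1292°,  Δλ = -4.5253°
a = sin²(Δφ/2) + cos φ₁ cos φ₂ sin²(Δλ/2) = 0.002854
c = 2·arcsin(√a) = 0.106903 rad = 6.1251°

6.125°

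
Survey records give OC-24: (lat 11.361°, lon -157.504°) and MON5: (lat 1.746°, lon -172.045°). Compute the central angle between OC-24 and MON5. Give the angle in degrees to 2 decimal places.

17.34°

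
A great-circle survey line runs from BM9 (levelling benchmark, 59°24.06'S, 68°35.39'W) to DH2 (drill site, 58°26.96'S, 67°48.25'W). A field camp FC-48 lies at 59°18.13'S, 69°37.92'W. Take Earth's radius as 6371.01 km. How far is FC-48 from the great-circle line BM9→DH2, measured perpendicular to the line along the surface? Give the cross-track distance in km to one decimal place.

58.5 km

BM9: φ = -59.40100°, λ = -68.58983°
DH2: φ = -58.44933°, λ = -67.80417°
FC-48: φ = -59.30217°, λ = -69.63200°
δ₁₃ = central angle BM9→FC-48 = 0.009431 rad  (haversine)
θ₁₃ = bearing BM9→FC-48 = 280.090°,  θ₁₂ = bearing BM9→DH2 = 23.417°
dₓₜ = R·arcsin(sin δ₁₃ · sin(θ₁₃ − θ₁₂)) = 6371.01·arcsin(0.00943·sin(256.673°)) = -58.469 km
|dₓₜ| = 58.469 km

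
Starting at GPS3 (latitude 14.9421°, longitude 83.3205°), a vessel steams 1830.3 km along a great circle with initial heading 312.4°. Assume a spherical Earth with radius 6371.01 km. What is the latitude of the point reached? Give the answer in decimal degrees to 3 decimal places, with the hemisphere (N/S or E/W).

δ = d/R = 1830.3/6371.01 = 0.287286 rad
φ₂ = arcsin(sin φ₁ cos δ + cos φ₁ sin δ cos θ)
   = arcsin(0.25784·0.95902 + 0.96619·0.28335·0.67430) = 25.58685°
λ₂ = λ₁ + atan2(sin θ sin δ cos φ₁, cos δ − sin φ₁ sin φ₂) = 69.90609°

25.587°N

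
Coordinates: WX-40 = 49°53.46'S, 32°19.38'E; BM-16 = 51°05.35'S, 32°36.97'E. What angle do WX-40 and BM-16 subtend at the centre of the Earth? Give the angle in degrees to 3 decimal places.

WX-40: φ = -49.89100°, λ = +32.32300°
BM-16: φ = -51.08917°, λ = +32.61617°
Δφ = -1.1982°,  Δλ = 0.2932°
a = sin²(Δφ/2) + cos φ₁ cos φ₂ sin²(Δλ/2) = 0.000112
c = 2·arcsin(√a) = 0.021164 rad = 1.2126°

1.213°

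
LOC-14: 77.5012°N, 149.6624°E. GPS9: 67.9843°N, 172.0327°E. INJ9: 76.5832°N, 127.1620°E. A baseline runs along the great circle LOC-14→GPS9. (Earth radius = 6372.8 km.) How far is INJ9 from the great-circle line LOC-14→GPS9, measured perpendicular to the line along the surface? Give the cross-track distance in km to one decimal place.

δ₁₃ = central angle LOC-14→INJ9 = 0.088922 rad  (haversine)
θ₁₃ = bearing LOC-14→INJ9 = 270.789°,  θ₁₂ = bearing LOC-14→GPS9 = 134.005°
dₓₜ = R·arcsin(sin δ₁₃ · sin(θ₁₃ − θ₁₂)) = 6372.8·arcsin(0.08881·sin(136.784°)) = 387.763 km
|dₓₜ| = 387.763 km

387.8 km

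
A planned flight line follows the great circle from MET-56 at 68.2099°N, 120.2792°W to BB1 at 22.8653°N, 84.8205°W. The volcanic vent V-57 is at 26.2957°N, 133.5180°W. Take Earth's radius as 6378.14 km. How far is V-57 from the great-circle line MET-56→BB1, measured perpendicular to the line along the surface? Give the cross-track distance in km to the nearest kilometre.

δ₁₃ = central angle MET-56→V-57 = 0.744685 rad  (haversine)
θ₁₃ = bearing MET-56→V-57 = 197.634°,  θ₁₂ = bearing MET-56→BB1 = 135.956°
dₓₜ = R·arcsin(sin δ₁₃ · sin(θ₁₃ − θ₁₂)) = 6378.14·arcsin(0.67774·sin(61.678°)) = 4077.387 km
|dₓₜ| = 4077.387 km

4077 km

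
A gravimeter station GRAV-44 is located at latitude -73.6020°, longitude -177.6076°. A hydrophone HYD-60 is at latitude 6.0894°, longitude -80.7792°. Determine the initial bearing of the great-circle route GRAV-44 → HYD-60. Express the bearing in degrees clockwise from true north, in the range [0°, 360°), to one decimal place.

Δλ = 96.8284°
y = sin Δλ · cos φ₂ = 0.987304
x = cos φ₁ sin φ₂ − sin φ₁ cos φ₂ cos Δλ = -0.083469
θ = atan2(y, x) = 94.8324° → 94.8324° (mod 360°)

94.8°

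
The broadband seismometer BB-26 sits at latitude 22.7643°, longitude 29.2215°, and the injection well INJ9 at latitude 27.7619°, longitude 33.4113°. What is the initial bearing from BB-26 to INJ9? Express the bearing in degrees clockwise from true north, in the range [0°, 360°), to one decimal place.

Δλ = 4.1898°
y = sin Δλ · cos φ₂ = 0.064651
x = cos φ₁ sin φ₂ − sin φ₁ cos φ₂ cos Δλ = 0.088029
θ = atan2(y, x) = 36.2945° → 36.2945° (mod 360°)

36.3°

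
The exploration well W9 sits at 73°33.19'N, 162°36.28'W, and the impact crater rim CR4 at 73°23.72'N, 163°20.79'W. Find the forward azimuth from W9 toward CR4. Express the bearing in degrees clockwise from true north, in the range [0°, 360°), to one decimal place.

233.6°

W9: φ = +73.55317°, λ = -162.60467°
CR4: φ = +73.39533°, λ = -163.34650°
Δλ = -0.7418°
y = sin Δλ · cos φ₂ = -0.003700
x = cos φ₁ sin φ₂ − sin φ₁ cos φ₂ cos Δλ = -0.002732
θ = atan2(y, x) = -126.4399° → 233.5601° (mod 360°)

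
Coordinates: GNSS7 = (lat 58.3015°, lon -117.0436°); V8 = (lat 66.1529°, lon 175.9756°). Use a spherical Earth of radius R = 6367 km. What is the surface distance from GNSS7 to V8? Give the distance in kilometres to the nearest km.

Δφ = 7.8514°,  Δλ = -66.9808°
a = sin²(Δφ/2) + cos φ₁ cos φ₂ sin²(Δλ/2) = 0.069370
c = 2·arcsin(√a) = 0.533053 rad = 30.5417°
d = R·c = 6367 × 0.533053 = 3394.0 km

3394 km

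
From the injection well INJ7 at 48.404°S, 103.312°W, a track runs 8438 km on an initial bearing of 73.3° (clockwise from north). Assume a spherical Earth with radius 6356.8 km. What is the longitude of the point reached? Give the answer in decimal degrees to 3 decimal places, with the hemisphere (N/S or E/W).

δ = d/R = 8438/6356.8 = 1.327397 rad
φ₂ = arcsin(sin φ₁ cos δ + cos φ₁ sin δ cos θ)
   = arcsin(-0.74784·0.24100 + 0.66387·0.97052·0.28736) = 0.28164°
λ₂ = λ₁ + atan2(sin θ sin δ cos φ₁, cos δ − sin φ₁ sin φ₂) = -34.93924°

34.939°W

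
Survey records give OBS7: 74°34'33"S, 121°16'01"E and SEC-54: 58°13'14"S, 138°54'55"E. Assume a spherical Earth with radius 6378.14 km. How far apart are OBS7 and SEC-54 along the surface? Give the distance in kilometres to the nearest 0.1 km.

OBS7: φ = -74.57583°, λ = +121.26694°
SEC-54: φ = -58.22056°, λ = +138.91528°
Δφ = 16.3553°,  Δλ = 17.6483°
a = sin²(Δφ/2) + cos φ₁ cos φ₂ sin²(Δλ/2) = 0.023529
c = 2·arcsin(√a) = 0.308000 rad = 17.6471°
d = R·c = 6378.14 × 0.308000 = 1964.5 km

1964.5 km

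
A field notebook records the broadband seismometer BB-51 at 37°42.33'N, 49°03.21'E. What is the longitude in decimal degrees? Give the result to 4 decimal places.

49.0535°E

49° + 3.21′/60 = 49 + 0.05350 = 49.0535°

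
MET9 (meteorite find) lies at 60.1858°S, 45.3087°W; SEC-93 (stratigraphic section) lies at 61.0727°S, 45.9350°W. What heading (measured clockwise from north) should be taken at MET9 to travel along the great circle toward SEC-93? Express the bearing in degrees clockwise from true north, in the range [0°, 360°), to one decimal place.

Δλ = -0.6263°
y = sin Δλ · cos φ₂ = -0.005287
x = cos φ₁ sin φ₂ − sin φ₁ cos φ₂ cos Δλ = -0.015504
θ = atan2(y, x) = -161.1692° → 198.8308° (mod 360°)

198.8°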